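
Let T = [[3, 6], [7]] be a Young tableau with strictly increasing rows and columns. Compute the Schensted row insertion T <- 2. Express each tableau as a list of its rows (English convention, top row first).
[[2, 6], [3], [7]]

In row 1, 2 replaces 3 (the leftmost entry greater than 2); 3 is bumped to row 2. In row 2, 3 replaces 7 (the leftmost entry greater than 3); 7 is bumped to row 3. 7 starts a new row 3. The new tableau is [[2, 6], [3], [7]].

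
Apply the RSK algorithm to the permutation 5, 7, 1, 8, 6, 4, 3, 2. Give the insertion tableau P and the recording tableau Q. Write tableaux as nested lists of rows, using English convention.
Insert each entry of the permutation into P by Schensted row insertion, recording in Q the position of each new cell.

Insert 5: appended to row 1. P = [[5]].
Insert 7: appended to row 1. P = [[5, 7]].
Insert 1: 1 bumps 5 from row 1; 5 starts row 2. P = [[1, 7], [5]].
Insert 8: appended to row 1. P = [[1, 7, 8], [5]].
Insert 6: 6 bumps 7 from row 1; 7 appends to row 2. P = [[1, 6, 8], [5, 7]].
Insert 4: 4 bumps 6 from row 1; 6 bumps 7 from row 2; 7 starts row 3. P = [[1, 4, 8], [5, 6], [7]].
Insert 3: 3 bumps 4 from row 1; 4 bumps 5 from row 2; 5 bumps 7 from row 3; 7 starts row 4. P = [[1, 3, 8], [4, 6], [5], [7]].
Insert 2: 2 bumps 3 from row 1; 3 bumps 4 from row 2; 4 bumps 5 from row 3; 5 bumps 7 from row 4; 7 starts row 5. P = [[1, 2, 8], [3, 6], [4], [5], [7]].

So P = [[1, 2, 8], [3, 6], [4], [5], [7]], Q = [[1, 2, 4], [3, 5], [6], [7], [8]].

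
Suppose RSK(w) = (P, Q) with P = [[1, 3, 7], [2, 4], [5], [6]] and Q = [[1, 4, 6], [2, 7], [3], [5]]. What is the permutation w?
6 5 2 4 1 7 3

Reverse the RSK construction: for i from n down to 1, find the cell of Q containing i, remove the entry at that cell from P, and reverse-bump it up through P; the value ejected from row 1 is w(i).

Step i=7: Q has 7 at row 2, column 2; remove 4 from row 2 of P and reverse-bump: 4 enters row 1 and ejects 3. So w(7) = 3. P is now [[1, 4, 7], [2], [5], [6]].
Step i=6: Q has 6 at row 1, column 3; remove that cell from P, ejecting 7. So w(6) = 7. P is now [[1, 4], [2], [5], [6]].
Step i=5: Q has 5 at row 4, column 1; remove 6 from row 4 of P and reverse-bump: 6 enters row 3 and ejects 5; 5 enters row 2 and ejects 2; 2 enters row 1 and ejects 1. So w(5) = 1. P is now [[2, 4], [5], [6]].
Step i=4: Q has 4 at row 1, column 2; remove that cell from P, ejecting 4. So w(4) = 4. P is now [[2], [5], [6]].
Step i=3: Q has 3 at row 3, column 1; remove 6 from row 3 of P and reverse-bump: 6 enters row 2 and ejects 5; 5 enters row 1 and ejects 2. So w(3) = 2. P is now [[5], [6]].
Step i=2: Q has 2 at row 2, column 1; remove 6 from row 2 of P and reverse-bump: 6 enters row 1 and ejects 5. So w(2) = 5. P is now [[6]].
Step i=1: Q has 1 at row 1, column 1; remove that cell from P, ejecting 6. So w(1) = 6. P is now [].

So w = 6 5 2 4 1 7 3.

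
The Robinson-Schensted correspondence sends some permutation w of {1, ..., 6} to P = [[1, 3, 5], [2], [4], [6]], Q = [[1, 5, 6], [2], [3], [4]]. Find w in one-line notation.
Reverse the RSK construction: for i from n down to 1, find the cell of Q containing i, remove the entry at that cell from P, and reverse-bump it up through P; the value ejected from row 1 is w(i).

Step i=6: Q has 6 at row 1, column 3; remove that cell from P, ejecting 5. So w(6) = 5. P is now [[1, 3], [2], [4], [6]].
Step i=5: Q has 5 at row 1, column 2; remove that cell from P, ejecting 3. So w(5) = 3. P is now [[1], [2], [4], [6]].
Step i=4: Q has 4 at row 4, column 1; remove 6 from row 4 of P and reverse-bump: 6 enters row 3 and ejects 4; 4 enters row 2 and ejects 2; 2 enters row 1 and ejects 1. So w(4) = 1. P is now [[2], [4], [6]].
Step i=3: Q has 3 at row 3, column 1; remove 6 from row 3 of P and reverse-bump: 6 enters row 2 and ejects 4; 4 enters row 1 and ejects 2. So w(3) = 2. P is now [[4], [6]].
Step i=2: Q has 2 at row 2, column 1; remove 6 from row 2 of P and reverse-bump: 6 enters row 1 and ejects 4. So w(2) = 4. P is now [[6]].
Step i=1: Q has 1 at row 1, column 1; remove that cell from P, ejecting 6. So w(1) = 6. P is now [].

So w = 6 4 2 1 3 5.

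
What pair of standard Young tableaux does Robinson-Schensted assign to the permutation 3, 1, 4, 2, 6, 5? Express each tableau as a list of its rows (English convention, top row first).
P = [[1, 2, 5], [3, 4, 6]], Q = [[1, 3, 5], [2, 4, 6]]

Insert each entry of the permutation into P by Schensted row insertion, recording in Q the position of each new cell.

After inserting 3: P = [[3]].
After inserting 1: P = [[1], [3]].
After inserting 4: P = [[1, 4], [3]].
After inserting 2: P = [[1, 2], [3, 4]].
After inserting 6: P = [[1, 2, 6], [3, 4]].
After inserting 5: P = [[1, 2, 5], [3, 4, 6]].

So P = [[1, 2, 5], [3, 4, 6]], Q = [[1, 3, 5], [2, 4, 6]].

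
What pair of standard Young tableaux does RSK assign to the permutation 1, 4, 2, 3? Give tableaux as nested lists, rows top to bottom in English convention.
Insert each entry of the permutation into P by Schensted row insertion, recording in Q the position of each new cell.

After inserting 1: P = [[1]].
After inserting 4: P = [[1, 4]].
After inserting 2: P = [[1, 2], [4]].
After inserting 3: P = [[1, 2, 3], [4]].

So P = [[1, 2, 3], [4]], Q = [[1, 2, 4], [3]].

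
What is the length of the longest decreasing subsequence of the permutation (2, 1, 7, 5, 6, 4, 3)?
4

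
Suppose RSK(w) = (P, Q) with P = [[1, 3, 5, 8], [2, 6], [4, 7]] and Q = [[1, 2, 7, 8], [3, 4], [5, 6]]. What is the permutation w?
Reverse the RSK construction: for i from n down to 1, find the cell of Q containing i, remove the entry at that cell from P, and reverse-bump it up through P; the value ejected from row 1 is w(i).

Step i=8: Q has 8 at row 1, column 4; remove that cell from P, ejecting 8. So w(8) = 8. P is now [[1, 3, 5], [2, 6], [4, 7]].
Step i=7: Q has 7 at row 1, column 3; remove that cell from P, ejecting 5. So w(7) = 5. P is now [[1, 3], [2, 6], [4, 7]].
Step i=6: Q has 6 at row 3, column 2; remove 7 from row 3 of P and reverse-bump: 7 enters row 2 and ejects 6; 6 enters row 1 and ejects 3. So w(6) = 3. P is now [[1, 6], [2, 7], [4]].
Step i=5: Q has 5 at row 3, column 1; remove 4 from row 3 of P and reverse-bump: 4 enters row 2 and ejects 2; 2 enters row 1 and ejects 1. So w(5) = 1. P is now [[2, 6], [4, 7]].
Step i=4: Q has 4 at row 2, column 2; remove 7 from row 2 of P and reverse-bump: 7 enters row 1 and ejects 6. So w(4) = 6. P is now [[2, 7], [4]].
Step i=3: Q has 3 at row 2, column 1; remove 4 from row 2 of P and reverse-bump: 4 enters row 1 and ejects 2. So w(3) = 2. P is now [[4, 7]].
Step i=2: Q has 2 at row 1, column 2; remove that cell from P, ejecting 7. So w(2) = 7. P is now [[4]].
Step i=1: Q has 1 at row 1, column 1; remove that cell from P, ejecting 4. So w(1) = 4. P is now [].

So w = 4 7 2 6 1 3 5 8.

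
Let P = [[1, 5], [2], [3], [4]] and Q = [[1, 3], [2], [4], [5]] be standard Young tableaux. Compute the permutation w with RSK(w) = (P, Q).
Reverse the RSK construction: for i from n down to 1, find the cell of Q containing i, remove the entry at that cell from P, and reverse-bump it up through P; the value ejected from row 1 is w(i).

Step i=5: Q has 5 at row 4, column 1; remove 4 from row 4 of P and reverse-bump: 4 enters row 3 and ejects 3; 3 enters row 2 and ejects 2; 2 enters row 1 and ejects 1. So w(5) = 1. P is now [[2, 5], [3], [4]].
Step i=4: Q has 4 at row 3, column 1; remove 4 from row 3 of P and reverse-bump: 4 enters row 2 and ejects 3; 3 enters row 1 and ejects 2. So w(4) = 2. P is now [[3, 5], [4]].
Step i=3: Q has 3 at row 1, column 2; remove that cell from P, ejecting 5. So w(3) = 5. P is now [[3], [4]].
Step i=2: Q has 2 at row 2, column 1; remove 4 from row 2 of P and reverse-bump: 4 enters row 1 and ejects 3. So w(2) = 3. P is now [[4]].
Step i=1: Q has 1 at row 1, column 1; remove that cell from P, ejecting 4. So w(1) = 4. P is now [].

So w = 4 3 5 2 1.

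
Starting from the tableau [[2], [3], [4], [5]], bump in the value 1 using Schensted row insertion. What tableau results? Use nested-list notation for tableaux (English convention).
[[1], [2], [3], [4], [5]]

In row 1, 1 replaces 2 (the leftmost entry greater than 1); 2 is bumped to row 2. In row 2, 2 replaces 3 (the leftmost entry greater than 2); 3 is bumped to row 3. In row 3, 3 replaces 4 (the leftmost entry greater than 3); 4 is bumped to row 4. In row 4, 4 replaces 5 (the leftmost entry greater than 4); 5 is bumped to row 5. 5 starts a new row 5. The new tableau is [[1], [2], [3], [4], [5]].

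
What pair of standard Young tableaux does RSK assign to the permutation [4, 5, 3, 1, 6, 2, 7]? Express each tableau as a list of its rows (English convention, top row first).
Insert each entry of the permutation into P by Schensted row insertion, recording in Q the position of each new cell.

Insert 4: appended to row 1. P = [[4]].
Insert 5: appended to row 1. P = [[4, 5]].
Insert 3: 3 bumps 4 from row 1; 4 starts row 2. P = [[3, 5], [4]].
Insert 1: 1 bumps 3 from row 1; 3 bumps 4 from row 2; 4 starts row 3. P = [[1, 5], [3], [4]].
Insert 6: appended to row 1. P = [[1, 5, 6], [3], [4]].
Insert 2: 2 bumps 5 from row 1; 5 appends to row 2. P = [[1, 2, 6], [3, 5], [4]].
Insert 7: appended to row 1. P = [[1, 2, 6, 7], [3, 5], [4]].

So P = [[1, 2, 6, 7], [3, 5], [4]], Q = [[1, 2, 5, 7], [3, 6], [4]].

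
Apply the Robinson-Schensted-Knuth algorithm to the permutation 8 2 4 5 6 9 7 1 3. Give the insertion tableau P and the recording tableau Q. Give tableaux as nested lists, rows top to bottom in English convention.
P = [[1, 3, 5, 6, 7], [2, 4], [8, 9]], Q = [[1, 3, 4, 5, 6], [2, 7], [8, 9]]

Insert each entry of the permutation into P by Schensted row insertion, recording in Q the position of each new cell.

Insert 8: appended to row 1. P = [[8]], Q = [[1]].
Insert 2: 2 bumps 8 from row 1; 8 starts row 2. P = [[2], [8]], Q = [[1], [2]].
Insert 4: appended to row 1. P = [[2, 4], [8]], Q = [[1, 3], [2]].
Insert 5: appended to row 1. P = [[2, 4, 5], [8]], Q = [[1, 3, 4], [2]].
Insert 6: appended to row 1. P = [[2, 4, 5, 6], [8]], Q = [[1, 3, 4, 5], [2]].
Insert 9: appended to row 1. P = [[2, 4, 5, 6, 9], [8]], Q = [[1, 3, 4, 5, 6], [2]].
Insert 7: 7 bumps 9 from row 1; 9 appends to row 2. P = [[2, 4, 5, 6, 7], [8, 9]], Q = [[1, 3, 4, 5, 6], [2, 7]].
Insert 1: 1 bumps 2 from row 1; 2 bumps 8 from row 2; 8 starts row 3. P = [[1, 4, 5, 6, 7], [2, 9], [8]], Q = [[1, 3, 4, 5, 6], [2, 7], [8]].
Insert 3: 3 bumps 4 from row 1; 4 bumps 9 from row 2; 9 appends to row 3. P = [[1, 3, 5, 6, 7], [2, 4], [8, 9]], Q = [[1, 3, 4, 5, 6], [2, 7], [8, 9]].

So P = [[1, 3, 5, 6, 7], [2, 4], [8, 9]], Q = [[1, 3, 4, 5, 6], [2, 7], [8, 9]].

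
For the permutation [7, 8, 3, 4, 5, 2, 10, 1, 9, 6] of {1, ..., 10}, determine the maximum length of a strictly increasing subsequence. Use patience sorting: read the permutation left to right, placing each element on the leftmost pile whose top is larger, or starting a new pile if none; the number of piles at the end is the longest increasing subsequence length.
7: new pile. tops = [7]
8: new pile. tops = [7, 8]
3: onto pile 1 (replacing 7). tops = [3, 8]
4: onto pile 2 (replacing 8). tops = [3, 4]
5: new pile. tops = [3, 4, 5]
2: onto pile 1 (replacing 3). tops = [2, 4, 5]
10: new pile. tops = [2, 4, 5, 10]
1: onto pile 1 (replacing 2). tops = [1, 4, 5, 10]
9: onto pile 4 (replacing 10). tops = [1, 4, 5, 9]
6: onto pile 4 (replacing 9). tops = [1, 4, 5, 6]

4 piles, so the longest increasing subsequence has length 4.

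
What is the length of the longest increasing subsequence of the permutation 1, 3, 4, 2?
3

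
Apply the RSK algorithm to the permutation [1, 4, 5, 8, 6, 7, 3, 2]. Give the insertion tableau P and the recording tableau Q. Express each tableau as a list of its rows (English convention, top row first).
P = [[1, 2, 5, 6, 7], [3], [4], [8]], Q = [[1, 2, 3, 4, 6], [5], [7], [8]]

Insert each entry of the permutation into P by Schensted row insertion, recording in Q the position of each new cell.

Insert 1: appended to row 1. P = [[1]].
Insert 4: appended to row 1. P = [[1, 4]].
Insert 5: appended to row 1. P = [[1, 4, 5]].
Insert 8: appended to row 1. P = [[1, 4, 5, 8]].
Insert 6: 6 bumps 8 from row 1; 8 starts row 2. P = [[1, 4, 5, 6], [8]].
Insert 7: appended to row 1. P = [[1, 4, 5, 6, 7], [8]].
Insert 3: 3 bumps 4 from row 1; 4 bumps 8 from row 2; 8 starts row 3. P = [[1, 3, 5, 6, 7], [4], [8]].
Insert 2: 2 bumps 3 from row 1; 3 bumps 4 from row 2; 4 bumps 8 from row 3; 8 starts row 4. P = [[1, 2, 5, 6, 7], [3], [4], [8]].

So P = [[1, 2, 5, 6, 7], [3], [4], [8]], Q = [[1, 2, 3, 4, 6], [5], [7], [8]].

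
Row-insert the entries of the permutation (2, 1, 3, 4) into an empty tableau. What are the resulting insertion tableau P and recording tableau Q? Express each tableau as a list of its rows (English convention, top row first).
Insert each entry of the permutation into P by Schensted row insertion, recording in Q the position of each new cell.

Insert 2: appended to row 1. P = [[2]].
Insert 1: 1 bumps 2 from row 1; 2 starts row 2. P = [[1], [2]].
Insert 3: appended to row 1. P = [[1, 3], [2]].
Insert 4: appended to row 1. P = [[1, 3, 4], [2]].

So P = [[1, 3, 4], [2]], Q = [[1, 3, 4], [2]].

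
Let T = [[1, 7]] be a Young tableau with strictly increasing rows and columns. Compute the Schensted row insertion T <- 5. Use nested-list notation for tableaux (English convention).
In row 1, 5 replaces 7 (the leftmost entry greater than 5); 7 is bumped to row 2. 7 starts a new row 2. The new tableau is [[1, 5], [7]].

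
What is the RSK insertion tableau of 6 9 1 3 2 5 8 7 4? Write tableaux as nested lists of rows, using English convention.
P = [[1, 2, 4, 7], [3, 5], [6, 8], [9]]

Insert 6: appended to row 1. P = [[6]].
Insert 9: appended to row 1. P = [[6, 9]].
Insert 1: 1 bumps 6 from row 1; 6 starts row 2. P = [[1, 9], [6]].
Insert 3: 3 bumps 9 from row 1; 9 appends to row 2. P = [[1, 3], [6, 9]].
Insert 2: 2 bumps 3 from row 1; 3 bumps 6 from row 2; 6 starts row 3. P = [[1, 2], [3, 9], [6]].
Insert 5: appended to row 1. P = [[1, 2, 5], [3, 9], [6]].
Insert 8: appended to row 1. P = [[1, 2, 5, 8], [3, 9], [6]].
Insert 7: 7 bumps 8 from row 1; 8 bumps 9 from row 2; 9 appends to row 3. P = [[1, 2, 5, 7], [3, 8], [6, 9]].
Insert 4: 4 bumps 5 from row 1; 5 bumps 8 from row 2; 8 bumps 9 from row 3; 9 starts row 4. P = [[1, 2, 4, 7], [3, 5], [6, 8], [9]].

So P = [[1, 2, 4, 7], [3, 5], [6, 8], [9]].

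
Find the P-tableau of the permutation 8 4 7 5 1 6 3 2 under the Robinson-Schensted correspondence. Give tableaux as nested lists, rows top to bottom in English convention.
Insert 8: appended to row 1. P = [[8]].
Insert 4: 4 bumps 8 from row 1; 8 starts row 2. P = [[4], [8]].
Insert 7: appended to row 1. P = [[4, 7], [8]].
Insert 5: 5 bumps 7 from row 1; 7 bumps 8 from row 2; 8 starts row 3. P = [[4, 5], [7], [8]].
Insert 1: 1 bumps 4 from row 1; 4 bumps 7 from row 2; 7 bumps 8 from row 3; 8 starts row 4. P = [[1, 5], [4], [7], [8]].
Insert 6: appended to row 1. P = [[1, 5, 6], [4], [7], [8]].
Insert 3: 3 bumps 5 from row 1; 5 appends to row 2. P = [[1, 3, 6], [4, 5], [7], [8]].
Insert 2: 2 bumps 3 from row 1; 3 bumps 4 from row 2; 4 bumps 7 from row 3; 7 bumps 8 from row 4; 8 starts row 5. P = [[1, 2, 6], [3, 5], [4], [7], [8]].

So P = [[1, 2, 6], [3, 5], [4], [7], [8]].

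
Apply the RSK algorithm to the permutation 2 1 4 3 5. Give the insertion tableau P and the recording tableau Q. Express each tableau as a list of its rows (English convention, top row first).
Insert each entry of the permutation into P by Schensted row insertion, recording in Q the position of each new cell.

Insert 2: appended to row 1. P = [[2]].
Insert 1: 1 bumps 2 from row 1; 2 starts row 2. P = [[1], [2]].
Insert 4: appended to row 1. P = [[1, 4], [2]].
Insert 3: 3 bumps 4 from row 1; 4 appends to row 2. P = [[1, 3], [2, 4]].
Insert 5: appended to row 1. P = [[1, 3, 5], [2, 4]].

So P = [[1, 3, 5], [2, 4]], Q = [[1, 3, 5], [2, 4]].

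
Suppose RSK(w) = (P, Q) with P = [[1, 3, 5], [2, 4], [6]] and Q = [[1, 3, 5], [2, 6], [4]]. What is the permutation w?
Reverse the RSK construction: for i from n down to 1, find the cell of Q containing i, remove the entry at that cell from P, and reverse-bump it up through P; the value ejected from row 1 is w(i).

Step i=6: Q has 6 at row 2, column 2; remove 4 from row 2 of P and reverse-bump: 4 enters row 1 and ejects 3. So w(6) = 3. P is now [[1, 4, 5], [2], [6]].
Step i=5: Q has 5 at row 1, column 3; remove that cell from P, ejecting 5. So w(5) = 5. P is now [[1, 4], [2], [6]].
Step i=4: Q has 4 at row 3, column 1; remove 6 from row 3 of P and reverse-bump: 6 enters row 2 and ejects 2; 2 enters row 1 and ejects 1. So w(4) = 1. P is now [[2, 4], [6]].
Step i=3: Q has 3 at row 1, column 2; remove that cell from P, ejecting 4. So w(3) = 4. P is now [[2], [6]].
Step i=2: Q has 2 at row 2, column 1; remove 6 from row 2 of P and reverse-bump: 6 enters row 1 and ejects 2. So w(2) = 2. P is now [[6]].
Step i=1: Q has 1 at row 1, column 1; remove that cell from P, ejecting 6. So w(1) = 6. P is now [].

So w = 6 2 4 1 5 3.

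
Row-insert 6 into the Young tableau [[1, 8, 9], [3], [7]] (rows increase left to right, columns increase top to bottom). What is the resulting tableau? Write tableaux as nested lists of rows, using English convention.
[[1, 6, 9], [3, 8], [7]]

In row 1, 6 replaces 8 (the leftmost entry greater than 6); 8 is bumped to row 2. 8 is appended to row 2. The new tableau is [[1, 6, 9], [3, 8], [7]].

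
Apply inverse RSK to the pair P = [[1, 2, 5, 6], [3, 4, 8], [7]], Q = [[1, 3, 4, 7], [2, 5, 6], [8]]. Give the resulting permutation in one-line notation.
3 1 7 8 4 5 6 2

Reverse the RSK construction: for i from n down to 1, find the cell of Q containing i, remove the entry at that cell from P, and reverse-bump it up through P; the value ejected from row 1 is w(i).

Step i=8: Q has 8 at row 3, column 1; remove 7 from row 3 of P and reverse-bump: 7 enters row 2 and ejects 4; 4 enters row 1 and ejects 2. So w(8) = 2. P is now [[1, 4, 5, 6], [3, 7, 8]].
Step i=7: Q has 7 at row 1, column 4; remove that cell from P, ejecting 6. So w(7) = 6. P is now [[1, 4, 5], [3, 7, 8]].
Step i=6: Q has 6 at row 2, column 3; remove 8 from row 2 of P and reverse-bump: 8 enters row 1 and ejects 5. So w(6) = 5. P is now [[1, 4, 8], [3, 7]].
Step i=5: Q has 5 at row 2, column 2; remove 7 from row 2 of P and reverse-bump: 7 enters row 1 and ejects 4. So w(5) = 4. P is now [[1, 7, 8], [3]].
Step i=4: Q has 4 at row 1, column 3; remove that cell from P, ejecting 8. So w(4) = 8. P is now [[1, 7], [3]].
Step i=3: Q has 3 at row 1, column 2; remove that cell from P, ejecting 7. So w(3) = 7. P is now [[1], [3]].
Step i=2: Q has 2 at row 2, column 1; remove 3 from row 2 of P and reverse-bump: 3 enters row 1 and ejects 1. So w(2) = 1. P is now [[3]].
Step i=1: Q has 1 at row 1, column 1; remove that cell from P, ejecting 3. So w(1) = 3. P is now [].

So w = 3 1 7 8 4 5 6 2.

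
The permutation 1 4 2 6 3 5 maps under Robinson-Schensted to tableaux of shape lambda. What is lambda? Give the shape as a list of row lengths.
[4, 2]

Row-insert each entry into an empty tableau.

After inserting 1: P = [[1]].
After inserting 4: P = [[1, 4]].
After inserting 2: P = [[1, 2], [4]].
After inserting 6: P = [[1, 2, 6], [4]].
After inserting 3: P = [[1, 2, 3], [4, 6]].
After inserting 5: P = [[1, 2, 3, 5], [4, 6]].

The final insertion tableau P = [[1, 2, 3, 5], [4, 6]] has shape [4, 2].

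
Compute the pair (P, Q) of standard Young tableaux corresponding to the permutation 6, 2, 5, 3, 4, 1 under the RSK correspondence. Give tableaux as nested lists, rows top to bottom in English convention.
Insert each entry of the permutation into P by Schensted row insertion, recording in Q the position of each new cell.

Insert 6: appended to row 1. P = [[6]].
Insert 2: 2 bumps 6 from row 1; 6 starts row 2. P = [[2], [6]].
Insert 5: appended to row 1. P = [[2, 5], [6]].
Insert 3: 3 bumps 5 from row 1; 5 bumps 6 from row 2; 6 starts row 3. P = [[2, 3], [5], [6]].
Insert 4: appended to row 1. P = [[2, 3, 4], [5], [6]].
Insert 1: 1 bumps 2 from row 1; 2 bumps 5 from row 2; 5 bumps 6 from row 3; 6 starts row 4. P = [[1, 3, 4], [2], [5], [6]].

So P = [[1, 3, 4], [2], [5], [6]], Q = [[1, 3, 5], [2], [4], [6]].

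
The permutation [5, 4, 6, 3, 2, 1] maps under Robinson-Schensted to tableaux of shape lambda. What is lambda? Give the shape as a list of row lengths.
[2, 1, 1, 1, 1]

Row-insert each entry into an empty tableau.

After inserting 5: P = [[5]].
After inserting 4: P = [[4], [5]].
After inserting 6: P = [[4, 6], [5]].
After inserting 3: P = [[3, 6], [4], [5]].
After inserting 2: P = [[2, 6], [3], [4], [5]].
After inserting 1: P = [[1, 6], [2], [3], [4], [5]].

The final insertion tableau P = [[1, 6], [2], [3], [4], [5]] has shape [2, 1, 1, 1, 1].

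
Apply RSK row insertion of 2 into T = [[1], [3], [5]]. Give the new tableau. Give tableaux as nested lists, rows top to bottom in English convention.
2 is larger than every entry of row 1, so it is appended to row 1. The new tableau is [[1, 2], [3], [5]].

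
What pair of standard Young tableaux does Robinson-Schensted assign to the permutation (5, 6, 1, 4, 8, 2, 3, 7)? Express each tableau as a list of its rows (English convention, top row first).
Insert each entry of the permutation into P by Schensted row insertion, recording in Q the position of each new cell.

After inserting 5: P = [[5]].
After inserting 6: P = [[5, 6]].
After inserting 1: P = [[1, 6], [5]].
After inserting 4: P = [[1, 4], [5, 6]].
After inserting 8: P = [[1, 4, 8], [5, 6]].
After inserting 2: P = [[1, 2, 8], [4, 6], [5]].
After inserting 3: P = [[1, 2, 3], [4, 6, 8], [5]].
After inserting 7: P = [[1, 2, 3, 7], [4, 6, 8], [5]].

So P = [[1, 2, 3, 7], [4, 6, 8], [5]], Q = [[1, 2, 5, 8], [3, 4, 7], [6]].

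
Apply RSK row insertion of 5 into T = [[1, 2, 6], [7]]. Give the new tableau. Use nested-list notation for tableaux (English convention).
[[1, 2, 5], [6], [7]]

In row 1, 5 replaces 6 (the leftmost entry greater than 5); 6 is bumped to row 2. In row 2, 6 replaces 7 (the leftmost entry greater than 6); 7 is bumped to row 3. 7 starts a new row 3. The new tableau is [[1, 2, 5], [6], [7]].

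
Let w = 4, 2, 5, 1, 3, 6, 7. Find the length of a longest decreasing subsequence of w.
3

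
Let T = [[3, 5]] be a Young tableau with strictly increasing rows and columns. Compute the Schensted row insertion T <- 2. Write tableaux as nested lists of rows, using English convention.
In row 1, 2 replaces 3 (the leftmost entry greater than 2); 3 is bumped to row 2. 3 starts a new row 2. The new tableau is [[2, 5], [3]].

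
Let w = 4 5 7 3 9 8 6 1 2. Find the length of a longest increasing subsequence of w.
4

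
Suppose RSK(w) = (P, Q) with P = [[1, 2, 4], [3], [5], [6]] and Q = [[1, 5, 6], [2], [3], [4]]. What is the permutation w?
6 5 3 1 2 4

Reverse the RSK construction: for i from n down to 1, find the cell of Q containing i, remove the entry at that cell from P, and reverse-bump it up through P; the value ejected from row 1 is w(i).

Step i=6: Q has 6 at row 1, column 3; remove that cell from P, ejecting 4. So w(6) = 4. P is now [[1, 2], [3], [5], [6]].
Step i=5: Q has 5 at row 1, column 2; remove that cell from P, ejecting 2. So w(5) = 2. P is now [[1], [3], [5], [6]].
Step i=4: Q has 4 at row 4, column 1; remove 6 from row 4 of P and reverse-bump: 6 enters row 3 and ejects 5; 5 enters row 2 and ejects 3; 3 enters row 1 and ejects 1. So w(4) = 1. P is now [[3], [5], [6]].
Step i=3: Q has 3 at row 3, column 1; remove 6 from row 3 of P and reverse-bump: 6 enters row 2 and ejects 5; 5 enters row 1 and ejects 3. So w(3) = 3. P is now [[5], [6]].
Step i=2: Q has 2 at row 2, column 1; remove 6 from row 2 of P and reverse-bump: 6 enters row 1 and ejects 5. So w(2) = 5. P is now [[6]].
Step i=1: Q has 1 at row 1, column 1; remove that cell from P, ejecting 6. So w(1) = 6. P is now [].

So w = 6 5 3 1 2 4.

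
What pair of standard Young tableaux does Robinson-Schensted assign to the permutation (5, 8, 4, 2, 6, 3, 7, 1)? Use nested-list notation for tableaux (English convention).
P = [[1, 3, 7], [2, 6], [4, 8], [5]], Q = [[1, 2, 7], [3, 5], [4, 6], [8]]

Insert each entry of the permutation into P by Schensted row insertion, recording in Q the position of each new cell.

After inserting 5: P = [[5]].
After inserting 8: P = [[5, 8]].
After inserting 4: P = [[4, 8], [5]].
After inserting 2: P = [[2, 8], [4], [5]].
After inserting 6: P = [[2, 6], [4, 8], [5]].
After inserting 3: P = [[2, 3], [4, 6], [5, 8]].
After inserting 7: P = [[2, 3, 7], [4, 6], [5, 8]].
After inserting 1: P = [[1, 3, 7], [2, 6], [4, 8], [5]].

So P = [[1, 3, 7], [2, 6], [4, 8], [5]], Q = [[1, 2, 7], [3, 5], [4, 6], [8]].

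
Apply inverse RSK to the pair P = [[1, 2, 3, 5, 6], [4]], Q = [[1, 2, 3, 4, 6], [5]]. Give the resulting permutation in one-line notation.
1 2 4 5 3 6

Reverse the RSK construction: for i from n down to 1, find the cell of Q containing i, remove the entry at that cell from P, and reverse-bump it up through P; the value ejected from row 1 is w(i).

Step i=6: Q has 6 at row 1, column 5; remove that cell from P, ejecting 6. So w(6) = 6. P is now [[1, 2, 3, 5], [4]].
Step i=5: Q has 5 at row 2, column 1; remove 4 from row 2 of P and reverse-bump: 4 enters row 1 and ejects 3. So w(5) = 3. P is now [[1, 2, 4, 5]].
Step i=4: Q has 4 at row 1, column 4; remove that cell from P, ejecting 5. So w(4) = 5. P is now [[1, 2, 4]].
Step i=3: Q has 3 at row 1, column 3; remove that cell from P, ejecting 4. So w(3) = 4. P is now [[1, 2]].
Step i=2: Q has 2 at row 1, column 2; remove that cell from P, ejecting 2. So w(2) = 2. P is now [[1]].
Step i=1: Q has 1 at row 1, column 1; remove that cell from P, ejecting 1. So w(1) = 1. P is now [].

So w = 1 2 4 5 3 6.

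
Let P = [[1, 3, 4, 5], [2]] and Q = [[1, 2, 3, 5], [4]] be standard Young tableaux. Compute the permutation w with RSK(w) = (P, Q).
Reverse the RSK construction: for i from n down to 1, find the cell of Q containing i, remove the entry at that cell from P, and reverse-bump it up through P; the value ejected from row 1 is w(i).

Step i=5: Q has 5 at row 1, column 4; remove that cell from P, ejecting 5. So w(5) = 5. P is now [[1, 3, 4], [2]].
Step i=4: Q has 4 at row 2, column 1; remove 2 from row 2 of P and reverse-bump: 2 enters row 1 and ejects 1. So w(4) = 1. P is now [[2, 3, 4]].
Step i=3: Q has 3 at row 1, column 3; remove that cell from P, ejecting 4. So w(3) = 4. P is now [[2, 3]].
Step i=2: Q has 2 at row 1, column 2; remove that cell from P, ejecting 3. So w(2) = 3. P is now [[2]].
Step i=1: Q has 1 at row 1, column 1; remove that cell from P, ejecting 2. So w(1) = 2. P is now [].

So w = 2 3 4 1 5.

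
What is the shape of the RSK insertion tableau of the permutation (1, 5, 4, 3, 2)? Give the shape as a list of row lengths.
Row-insert each entry into an empty tableau.

After inserting 1: P = [[1]].
After inserting 5: P = [[1, 5]].
After inserting 4: P = [[1, 4], [5]].
After inserting 3: P = [[1, 3], [4], [5]].
After inserting 2: P = [[1, 2], [3], [4], [5]].

The final insertion tableau P = [[1, 2], [3], [4], [5]] has shape [2, 1, 1, 1].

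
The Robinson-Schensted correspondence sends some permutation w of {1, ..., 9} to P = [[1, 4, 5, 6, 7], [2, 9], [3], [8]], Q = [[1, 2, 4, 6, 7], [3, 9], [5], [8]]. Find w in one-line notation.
Reverse the RSK construction: for i from n down to 1, find the cell of Q containing i, remove the entry at that cell from P, and reverse-bump it up through P; the value ejected from row 1 is w(i).

Step i=9: Q has 9 at row 2, column 2; remove 9 from row 2 of P and reverse-bump: 9 enters row 1 and ejects 7. So w(9) = 7. P is now [[1, 4, 5, 6, 9], [2], [3], [8]].
Step i=8: Q has 8 at row 4, column 1; remove 8 from row 4 of P and reverse-bump: 8 enters row 3 and ejects 3; 3 enters row 2 and ejects 2; 2 enters row 1 and ejects 1. So w(8) = 1. P is now [[2, 4, 5, 6, 9], [3], [8]].
Step i=7: Q has 7 at row 1, column 5; remove that cell from P, ejecting 9. So w(7) = 9. P is now [[2, 4, 5, 6], [3], [8]].
Step i=6: Q has 6 at row 1, column 4; remove that cell from P, ejecting 6. So w(6) = 6. P is now [[2, 4, 5], [3], [8]].
Step i=5: Q has 5 at row 3, column 1; remove 8 from row 3 of P and reverse-bump: 8 enters row 2 and ejects 3; 3 enters row 1 and ejects 2. So w(5) = 2. P is now [[3, 4, 5], [8]].
Step i=4: Q has 4 at row 1, column 3; remove that cell from P, ejecting 5. So w(4) = 5. P is now [[3, 4], [8]].
Step i=3: Q has 3 at row 2, column 1; remove 8 from row 2 of P and reverse-bump: 8 enters row 1 and ejects 4. So w(3) = 4. P is now [[3, 8]].
Step i=2: Q has 2 at row 1, column 2; remove that cell from P, ejecting 8. So w(2) = 8. P is now [[3]].
Step i=1: Q has 1 at row 1, column 1; remove that cell from P, ejecting 3. So w(1) = 3. P is now [].

So w = 3 8 4 5 2 6 9 1 7.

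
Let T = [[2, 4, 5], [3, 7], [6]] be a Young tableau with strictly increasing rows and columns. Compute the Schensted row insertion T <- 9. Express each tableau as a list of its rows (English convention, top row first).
9 is larger than every entry of row 1, so it is appended to row 1. The new tableau is [[2, 4, 5, 9], [3, 7], [6]].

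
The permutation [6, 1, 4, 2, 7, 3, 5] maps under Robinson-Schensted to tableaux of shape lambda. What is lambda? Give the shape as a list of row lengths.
[4, 2, 1]

RSK row insertion gives P = [[1, 2, 3, 5], [4, 7], [6]], which has shape [4, 2, 1].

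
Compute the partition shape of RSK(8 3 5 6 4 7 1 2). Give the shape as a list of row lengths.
RSK row insertion gives P = [[1, 2, 6, 7], [3, 4], [5], [8]], which has shape [4, 2, 1, 1].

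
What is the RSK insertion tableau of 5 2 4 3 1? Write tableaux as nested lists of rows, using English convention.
P = [[1, 3], [2], [4], [5]]

Insert 5: appended to row 1. P = [[5]].
Insert 2: 2 bumps 5 from row 1; 5 starts row 2. P = [[2], [5]].
Insert 4: appended to row 1. P = [[2, 4], [5]].
Insert 3: 3 bumps 4 from row 1; 4 bumps 5 from row 2; 5 starts row 3. P = [[2, 3], [4], [5]].
Insert 1: 1 bumps 2 from row 1; 2 bumps 4 from row 2; 4 bumps 5 from row 3; 5 starts row 4. P = [[1, 3], [2], [4], [5]].

So P = [[1, 3], [2], [4], [5]].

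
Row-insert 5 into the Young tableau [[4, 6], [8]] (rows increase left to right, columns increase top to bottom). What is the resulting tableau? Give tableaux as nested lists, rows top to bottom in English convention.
In row 1, 5 replaces 6 (the leftmost entry greater than 5); 6 is bumped to row 2. In row 2, 6 replaces 8 (the leftmost entry greater than 6); 8 is bumped to row 3. 8 starts a new row 3. The new tableau is [[4, 5], [6], [8]].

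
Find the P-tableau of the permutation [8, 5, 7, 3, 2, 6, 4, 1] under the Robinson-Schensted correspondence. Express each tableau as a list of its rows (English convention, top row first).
P = [[1, 4], [2, 6], [3, 7], [5], [8]]

Insert 8: appended to row 1. P = [[8]].
Insert 5: 5 bumps 8 from row 1; 8 starts row 2. P = [[5], [8]].
Insert 7: appended to row 1. P = [[5, 7], [8]].
Insert 3: 3 bumps 5 from row 1; 5 bumps 8 from row 2; 8 starts row 3. P = [[3, 7], [5], [8]].
Insert 2: 2 bumps 3 from row 1; 3 bumps 5 from row 2; 5 bumps 8 from row 3; 8 starts row 4. P = [[2, 7], [3], [5], [8]].
Insert 6: 6 bumps 7 from row 1; 7 appends to row 2. P = [[2, 6], [3, 7], [5], [8]].
Insert 4: 4 bumps 6 from row 1; 6 bumps 7 from row 2; 7 appends to row 3. P = [[2, 4], [3, 6], [5, 7], [8]].
Insert 1: 1 bumps 2 from row 1; 2 bumps 3 from row 2; 3 bumps 5 from row 3; 5 bumps 8 from row 4; 8 starts row 5. P = [[1, 4], [2, 6], [3, 7], [5], [8]].

So P = [[1, 4], [2, 6], [3, 7], [5], [8]].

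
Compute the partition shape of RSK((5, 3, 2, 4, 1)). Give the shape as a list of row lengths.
[2, 1, 1, 1]

RSK row insertion gives P = [[1, 4], [2], [3], [5]], which has shape [2, 1, 1, 1].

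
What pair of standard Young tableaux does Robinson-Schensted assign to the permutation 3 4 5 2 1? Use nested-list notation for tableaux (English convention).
P = [[1, 4, 5], [2], [3]], Q = [[1, 2, 3], [4], [5]]

Insert each entry of the permutation into P by Schensted row insertion, recording in Q the position of each new cell.

Insert 3: appended to row 1. P = [[3]], Q = [[1]].
Insert 4: appended to row 1. P = [[3, 4]], Q = [[1, 2]].
Insert 5: appended to row 1. P = [[3, 4, 5]], Q = [[1, 2, 3]].
Insert 2: 2 bumps 3 from row 1; 3 starts row 2. P = [[2, 4, 5], [3]], Q = [[1, 2, 3], [4]].
Insert 1: 1 bumps 2 from row 1; 2 bumps 3 from row 2; 3 starts row 3. P = [[1, 4, 5], [2], [3]], Q = [[1, 2, 3], [4], [5]].

So P = [[1, 4, 5], [2], [3]], Q = [[1, 2, 3], [4], [5]].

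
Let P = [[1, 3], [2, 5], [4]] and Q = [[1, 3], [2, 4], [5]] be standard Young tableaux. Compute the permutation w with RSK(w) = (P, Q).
4 2 5 3 1

Reverse the RSK construction: for i from n down to 1, find the cell of Q containing i, remove the entry at that cell from P, and reverse-bump it up through P; the value ejected from row 1 is w(i).

Step i=5: Q has 5 at row 3, column 1; remove 4 from row 3 of P and reverse-bump: 4 enters row 2 and ejects 2; 2 enters row 1 and ejects 1. So w(5) = 1. P is now [[2, 3], [4, 5]].
Step i=4: Q has 4 at row 2, column 2; remove 5 from row 2 of P and reverse-bump: 5 enters row 1 and ejects 3. So w(4) = 3. P is now [[2, 5], [4]].
Step i=3: Q has 3 at row 1, column 2; remove that cell from P, ejecting 5. So w(3) = 5. P is now [[2], [4]].
Step i=2: Q has 2 at row 2, column 1; remove 4 from row 2 of P and reverse-bump: 4 enters row 1 and ejects 2. So w(2) = 2. P is now [[4]].
Step i=1: Q has 1 at row 1, column 1; remove that cell from P, ejecting 4. So w(1) = 4. P is now [].

So w = 4 2 5 3 1.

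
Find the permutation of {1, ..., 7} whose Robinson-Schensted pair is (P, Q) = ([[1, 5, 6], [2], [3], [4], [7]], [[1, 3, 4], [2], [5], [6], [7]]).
Reverse the RSK construction: for i from n down to 1, find the cell of Q containing i, remove the entry at that cell from P, and reverse-bump it up through P; the value ejected from row 1 is w(i).

Step i=7: Q has 7 at row 5, column 1; remove 7 from row 5 of P and reverse-bump: 7 enters row 4 and ejects 4; 4 enters row 3 and ejects 3; 3 enters row 2 and ejects 2; 2 enters row 1 and ejects 1. So w(7) = 1. P is now [[2, 5, 6], [3], [4], [7]].
Step i=6: Q has 6 at row 4, column 1; remove 7 from row 4 of P and reverse-bump: 7 enters row 3 and ejects 4; 4 enters row 2 and ejects 3; 3 enters row 1 and ejects 2. So w(6) = 2. P is now [[3, 5, 6], [4], [7]].
Step i=5: Q has 5 at row 3, column 1; remove 7 from row 3 of P and reverse-bump: 7 enters row 2 and ejects 4; 4 enters row 1 and ejects 3. So w(5) = 3. P is now [[4, 5, 6], [7]].
Step i=4: Q has 4 at row 1, column 3; remove that cell from P, ejecting 6. So w(4) = 6. P is now [[4, 5], [7]].
Step i=3: Q has 3 at row 1, column 2; remove that cell from P, ejecting 5. So w(3) = 5. P is now [[4], [7]].
Step i=2: Q has 2 at row 2, column 1; remove 7 from row 2 of P and reverse-bump: 7 enters row 1 and ejects 4. So w(2) = 4. P is now [[7]].
Step i=1: Q has 1 at row 1, column 1; remove that cell from P, ejecting 7. So w(1) = 7. P is now [].

So w = 7 4 5 6 3 2 1.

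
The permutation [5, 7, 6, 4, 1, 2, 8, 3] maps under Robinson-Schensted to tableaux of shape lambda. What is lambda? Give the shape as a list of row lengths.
[3, 3, 1, 1]

Row-insert each entry into an empty tableau.

After inserting 5: P = [[5]].
After inserting 7: P = [[5, 7]].
After inserting 6: P = [[5, 6], [7]].
After inserting 4: P = [[4, 6], [5], [7]].
After inserting 1: P = [[1, 6], [4], [5], [7]].
After inserting 2: P = [[1, 2], [4, 6], [5], [7]].
After inserting 8: P = [[1, 2, 8], [4, 6], [5], [7]].
After inserting 3: P = [[1, 2, 3], [4, 6, 8], [5], [7]].

The final insertion tableau P = [[1, 2, 3], [4, 6, 8], [5], [7]] has shape [3, 3, 1, 1].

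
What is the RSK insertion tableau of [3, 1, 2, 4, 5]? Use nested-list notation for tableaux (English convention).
P = [[1, 2, 4, 5], [3]]

Insert 3: appended to row 1. P = [[3]].
Insert 1: 1 bumps 3 from row 1; 3 starts row 2. P = [[1], [3]].
Insert 2: appended to row 1. P = [[1, 2], [3]].
Insert 4: appended to row 1. P = [[1, 2, 4], [3]].
Insert 5: appended to row 1. P = [[1, 2, 4, 5], [3]].

So P = [[1, 2, 4, 5], [3]].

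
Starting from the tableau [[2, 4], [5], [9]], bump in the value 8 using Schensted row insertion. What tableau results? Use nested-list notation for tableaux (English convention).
[[2, 4, 8], [5], [9]]

8 is larger than every entry of row 1, so it is appended to row 1. The new tableau is [[2, 4, 8], [5], [9]].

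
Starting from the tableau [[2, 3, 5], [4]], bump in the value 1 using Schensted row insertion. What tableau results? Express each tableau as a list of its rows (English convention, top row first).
In row 1, 1 replaces 2 (the leftmost entry greater than 1); 2 is bumped to row 2. In row 2, 2 replaces 4 (the leftmost entry greater than 2); 4 is bumped to row 3. 4 starts a new row 3. The new tableau is [[1, 3, 5], [2], [4]].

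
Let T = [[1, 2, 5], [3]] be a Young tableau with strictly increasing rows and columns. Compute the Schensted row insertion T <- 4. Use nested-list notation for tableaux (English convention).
[[1, 2, 4], [3, 5]]

In row 1, 4 replaces 5 (the leftmost entry greater than 4); 5 is bumped to row 2. 5 is appended to row 2. The new tableau is [[1, 2, 4], [3, 5]].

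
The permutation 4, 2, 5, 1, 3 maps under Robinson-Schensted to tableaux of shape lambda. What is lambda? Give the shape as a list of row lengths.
Row-insert each entry into an empty tableau.

After inserting 4: P = [[4]].
After inserting 2: P = [[2], [4]].
After inserting 5: P = [[2, 5], [4]].
After inserting 1: P = [[1, 5], [2], [4]].
After inserting 3: P = [[1, 3], [2, 5], [4]].

The final insertion tableau P = [[1, 3], [2, 5], [4]] has shape [2, 2, 1].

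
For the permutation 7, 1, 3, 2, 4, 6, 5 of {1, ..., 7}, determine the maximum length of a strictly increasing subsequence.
4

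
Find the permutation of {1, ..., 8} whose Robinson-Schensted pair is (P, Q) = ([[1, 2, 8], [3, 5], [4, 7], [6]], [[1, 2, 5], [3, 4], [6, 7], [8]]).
6 7 4 5 8 1 3 2

Reverse the RSK construction: for i from n down to 1, find the cell of Q containing i, remove the entry at that cell from P, and reverse-bump it up through P; the value ejected from row 1 is w(i).

Step i=8: Q has 8 at row 4, column 1; remove 6 from row 4 of P and reverse-bump: 6 enters row 3 and ejects 4; 4 enters row 2 and ejects 3; 3 enters row 1 and ejects 2. So w(8) = 2. P is now [[1, 3, 8], [4, 5], [6, 7]].
Step i=7: Q has 7 at row 3, column 2; remove 7 from row 3 of P and reverse-bump: 7 enters row 2 and ejects 5; 5 enters row 1 and ejects 3. So w(7) = 3. P is now [[1, 5, 8], [4, 7], [6]].
Step i=6: Q has 6 at row 3, column 1; remove 6 from row 3 of P and reverse-bump: 6 enters row 2 and ejects 4; 4 enters row 1 and ejects 1. So w(6) = 1. P is now [[4, 5, 8], [6, 7]].
Step i=5: Q has 5 at row 1, column 3; remove that cell from P, ejecting 8. So w(5) = 8. P is now [[4, 5], [6, 7]].
Step i=4: Q has 4 at row 2, column 2; remove 7 from row 2 of P and reverse-bump: 7 enters row 1 and ejects 5. So w(4) = 5. P is now [[4, 7], [6]].
Step i=3: Q has 3 at row 2, column 1; remove 6 from row 2 of P and reverse-bump: 6 enters row 1 and ejects 4. So w(3) = 4. P is now [[6, 7]].
Step i=2: Q has 2 at row 1, column 2; remove that cell from P, ejecting 7. So w(2) = 7. P is now [[6]].
Step i=1: Q has 1 at row 1, column 1; remove that cell from P, ejecting 6. So w(1) = 6. P is now [].

So w = 6 7 4 5 8 1 3 2.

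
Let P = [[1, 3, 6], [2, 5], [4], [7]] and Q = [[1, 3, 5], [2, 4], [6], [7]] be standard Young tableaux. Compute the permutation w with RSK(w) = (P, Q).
Reverse the RSK construction: for i from n down to 1, find the cell of Q containing i, remove the entry at that cell from P, and reverse-bump it up through P; the value ejected from row 1 is w(i).

Step i=7: Q has 7 at row 4, column 1; remove 7 from row 4 of P and reverse-bump: 7 enters row 3 and ejects 4; 4 enters row 2 and ejects 2; 2 enters row 1 and ejects 1. So w(7) = 1. P is now [[2, 3, 6], [4, 5], [7]].
Step i=6: Q has 6 at row 3, column 1; remove 7 from row 3 of P and reverse-bump: 7 enters row 2 and ejects 5; 5 enters row 1 and ejects 3. So w(6) = 3. P is now [[2, 5, 6], [4, 7]].
Step i=5: Q has 5 at row 1, column 3; remove that cell from P, ejecting 6. So w(5) = 6. P is now [[2, 5], [4, 7]].
Step i=4: Q has 4 at row 2, column 2; remove 7 from row 2 of P and reverse-bump: 7 enters row 1 and ejects 5. So w(4) = 5. P is now [[2, 7], [4]].
Step i=3: Q has 3 at row 1, column 2; remove that cell from P, ejecting 7. So w(3) = 7. P is now [[2], [4]].
Step i=2: Q has 2 at row 2, column 1; remove 4 from row 2 of P and reverse-bump: 4 enters row 1 and ejects 2. So w(2) = 2. P is now [[4]].
Step i=1: Q has 1 at row 1, column 1; remove that cell from P, ejecting 4. So w(1) = 4. P is now [].

So w = 4 2 7 5 6 3 1.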